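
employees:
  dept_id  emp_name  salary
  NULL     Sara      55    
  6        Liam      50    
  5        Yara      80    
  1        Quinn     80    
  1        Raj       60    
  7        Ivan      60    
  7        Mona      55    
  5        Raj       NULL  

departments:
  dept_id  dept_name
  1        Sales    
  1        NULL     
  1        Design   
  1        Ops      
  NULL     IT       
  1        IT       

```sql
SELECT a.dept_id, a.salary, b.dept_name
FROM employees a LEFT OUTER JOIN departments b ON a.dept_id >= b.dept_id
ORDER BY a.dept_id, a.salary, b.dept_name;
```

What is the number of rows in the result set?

36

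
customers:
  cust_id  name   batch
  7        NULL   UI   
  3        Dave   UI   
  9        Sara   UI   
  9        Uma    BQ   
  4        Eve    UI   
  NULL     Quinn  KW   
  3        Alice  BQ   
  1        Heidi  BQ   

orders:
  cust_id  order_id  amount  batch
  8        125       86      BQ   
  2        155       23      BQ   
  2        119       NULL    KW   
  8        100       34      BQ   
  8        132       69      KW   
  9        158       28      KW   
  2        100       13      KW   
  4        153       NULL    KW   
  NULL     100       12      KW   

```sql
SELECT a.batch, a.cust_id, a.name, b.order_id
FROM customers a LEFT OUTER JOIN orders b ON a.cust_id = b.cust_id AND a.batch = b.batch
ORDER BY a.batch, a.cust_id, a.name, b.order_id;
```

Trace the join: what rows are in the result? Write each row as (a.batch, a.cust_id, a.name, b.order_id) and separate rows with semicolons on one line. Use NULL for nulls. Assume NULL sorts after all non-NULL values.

(BQ, 1, Heidi, NULL); (BQ, 3, Alice, NULL); (BQ, 9, Uma, NULL); (KW, NULL, Quinn, NULL); (UI, 3, Dave, NULL); (UI, 4, Eve, NULL); (UI, 7, NULL, NULL); (UI, 9, Sara, NULL)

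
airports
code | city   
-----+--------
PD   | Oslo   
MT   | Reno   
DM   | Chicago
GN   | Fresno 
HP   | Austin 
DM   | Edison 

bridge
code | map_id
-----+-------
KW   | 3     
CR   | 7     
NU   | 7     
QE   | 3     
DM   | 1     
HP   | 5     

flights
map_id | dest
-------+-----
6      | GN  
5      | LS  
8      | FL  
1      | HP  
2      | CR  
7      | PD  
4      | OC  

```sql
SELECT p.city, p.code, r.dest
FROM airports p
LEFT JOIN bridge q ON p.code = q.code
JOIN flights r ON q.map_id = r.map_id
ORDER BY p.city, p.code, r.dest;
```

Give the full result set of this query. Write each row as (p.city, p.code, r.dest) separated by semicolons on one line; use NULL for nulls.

(Austin, HP, LS); (Chicago, DM, HP); (Edison, DM, HP)

Evaluate left to right. First `airports p LEFT JOIN bridge q` on code: 6 row(s).
Then INNER JOIN `flights r` on map_id: keep only rows whose q.map_id appears in r.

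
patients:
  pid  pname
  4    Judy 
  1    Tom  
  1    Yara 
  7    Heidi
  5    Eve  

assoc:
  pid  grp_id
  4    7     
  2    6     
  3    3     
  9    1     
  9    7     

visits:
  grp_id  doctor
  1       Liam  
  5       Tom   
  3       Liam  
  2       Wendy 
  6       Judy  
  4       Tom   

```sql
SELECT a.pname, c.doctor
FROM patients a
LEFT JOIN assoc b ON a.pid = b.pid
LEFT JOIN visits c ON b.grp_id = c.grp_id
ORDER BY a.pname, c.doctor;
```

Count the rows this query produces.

5

Evaluate left to right. First `patients a LEFT JOIN assoc b` on pid: 5 row(s).
Then LEFT JOIN `visits c` on grp_id: each of those 5 rows is kept; rows whose b.grp_id has no match in c get NULL for c's columns.
Result: 5 row(s).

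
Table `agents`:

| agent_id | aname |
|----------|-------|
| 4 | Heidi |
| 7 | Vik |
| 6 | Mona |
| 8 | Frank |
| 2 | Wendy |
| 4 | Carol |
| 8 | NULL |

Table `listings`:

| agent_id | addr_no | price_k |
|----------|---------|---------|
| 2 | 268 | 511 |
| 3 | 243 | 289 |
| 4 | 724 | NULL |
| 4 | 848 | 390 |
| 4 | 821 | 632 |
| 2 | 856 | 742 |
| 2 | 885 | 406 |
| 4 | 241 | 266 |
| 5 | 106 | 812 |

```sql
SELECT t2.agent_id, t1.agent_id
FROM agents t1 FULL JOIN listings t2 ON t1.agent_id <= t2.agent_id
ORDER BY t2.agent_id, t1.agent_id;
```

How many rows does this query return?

23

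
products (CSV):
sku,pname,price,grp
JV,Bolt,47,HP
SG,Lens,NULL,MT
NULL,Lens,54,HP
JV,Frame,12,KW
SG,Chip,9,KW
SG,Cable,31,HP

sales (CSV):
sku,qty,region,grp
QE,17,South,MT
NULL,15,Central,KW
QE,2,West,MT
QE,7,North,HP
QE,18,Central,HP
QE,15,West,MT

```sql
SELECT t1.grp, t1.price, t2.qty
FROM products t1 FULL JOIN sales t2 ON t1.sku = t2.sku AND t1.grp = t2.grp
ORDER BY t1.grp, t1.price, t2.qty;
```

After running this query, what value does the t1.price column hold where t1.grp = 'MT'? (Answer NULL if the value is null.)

NULL

FULL OUTER JOIN keeps every row from both sides; unmatched rows get NULL for the other side's columns.
Matching on t1.sku = t2.sku AND t1.grp = t2.grp. A NULL in a compared column never satisfies the condition.
- t1 (sku=JV, grp=HP) has no partner → padded with NULL.
- t1 (sku=SG, grp=MT) has no partner → padded with NULL.
- t1 (sku=NULL, grp=HP) has no partner → padded with NULL.
- t1 (sku=JV, grp=KW) has no partner → padded with NULL.
- t1 (sku=SG, grp=KW) has no partner → padded with NULL.
- t1 (sku=SG, grp=HP) has no partner → padded with NULL.
- 6 row(s) from t2 found no t1 partner → padded with NULL.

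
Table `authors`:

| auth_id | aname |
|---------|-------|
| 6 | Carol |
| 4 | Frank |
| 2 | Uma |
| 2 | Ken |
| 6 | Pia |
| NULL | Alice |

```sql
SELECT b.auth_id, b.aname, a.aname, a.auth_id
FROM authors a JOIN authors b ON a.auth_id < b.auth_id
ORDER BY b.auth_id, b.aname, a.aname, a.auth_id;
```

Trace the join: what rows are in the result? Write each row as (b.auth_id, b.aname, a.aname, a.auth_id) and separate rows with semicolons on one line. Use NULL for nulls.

(4, Frank, Ken, 2); (4, Frank, Uma, 2); (6, Carol, Frank, 4); (6, Carol, Ken, 2); (6, Carol, Uma, 2); (6, Pia, Frank, 4); (6, Pia, Ken, 2); (6, Pia, Uma, 2)

INNER JOIN keeps only pairs where the ON condition holds.
Matching on a.auth_id < b.auth_id. A NULL in a compared column never satisfies the condition.
- a row (auth_id=6): no match → dropped.
- a row (auth_id=4): matches 2 b row(s) → 2 output row(s).
- a row (auth_id=2): matches 3 b row(s) → 3 output row(s).
- a row (auth_id=2): matches 3 b row(s) → 3 output row(s).
- a row (auth_id=6): no match → dropped.
- a row (auth_id=NULL): no match → dropped.
After projecting and ordering:
b.auth_id | b.aname | a.aname | a.auth_id
4 | Frank | Ken | 2
4 | Frank | Uma | 2
6 | Carol | Frank | 4
6 | Carol | Ken | 2
6 | Carol | Uma | 2
6 | Pia | Frank | 4
6 | Pia | Ken | 2
6 | Pia | Uma | 2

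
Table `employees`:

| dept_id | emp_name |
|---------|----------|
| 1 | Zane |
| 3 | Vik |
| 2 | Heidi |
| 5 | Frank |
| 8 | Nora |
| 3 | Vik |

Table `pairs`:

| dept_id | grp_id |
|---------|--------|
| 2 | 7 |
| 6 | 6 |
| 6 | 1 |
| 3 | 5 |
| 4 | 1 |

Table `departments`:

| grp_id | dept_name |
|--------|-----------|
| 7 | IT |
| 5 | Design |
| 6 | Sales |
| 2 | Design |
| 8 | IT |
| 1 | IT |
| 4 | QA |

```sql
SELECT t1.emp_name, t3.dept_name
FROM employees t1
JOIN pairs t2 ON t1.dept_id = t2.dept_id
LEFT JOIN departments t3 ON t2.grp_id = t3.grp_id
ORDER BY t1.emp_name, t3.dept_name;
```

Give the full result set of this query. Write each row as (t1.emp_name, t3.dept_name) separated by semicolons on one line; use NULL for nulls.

(Heidi, IT); (Vik, Design); (Vik, Design)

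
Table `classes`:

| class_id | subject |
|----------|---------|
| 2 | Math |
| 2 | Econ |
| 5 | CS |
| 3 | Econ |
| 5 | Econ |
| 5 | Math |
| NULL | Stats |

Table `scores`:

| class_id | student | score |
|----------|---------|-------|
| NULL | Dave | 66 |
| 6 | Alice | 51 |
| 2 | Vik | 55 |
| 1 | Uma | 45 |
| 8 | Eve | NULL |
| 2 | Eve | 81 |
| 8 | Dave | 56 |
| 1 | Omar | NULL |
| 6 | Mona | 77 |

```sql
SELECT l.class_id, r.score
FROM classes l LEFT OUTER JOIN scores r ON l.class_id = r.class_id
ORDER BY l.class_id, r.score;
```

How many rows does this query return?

LEFT JOIN keeps every row from `classes`; unmatched rows get NULL for `scores`'s columns.
Matching on l.class_id = r.class_id. A NULL in a compared column never satisfies the condition.
- l (class_id=2) pairs with 2 row(s) of r.
- l (class_id=2) pairs with 2 row(s) of r.
- l (class_id=5) has no partner → padded with NULL.
- l (class_id=3) has no partner → padded with NULL.
- l (class_id=5) has no partner → padded with NULL.
- l (class_id=5) has no partner → padded with NULL.
- l (class_id=NULL) has no partner → padded with NULL.
Total: 4 matched + 5 padded = 9 rows.

9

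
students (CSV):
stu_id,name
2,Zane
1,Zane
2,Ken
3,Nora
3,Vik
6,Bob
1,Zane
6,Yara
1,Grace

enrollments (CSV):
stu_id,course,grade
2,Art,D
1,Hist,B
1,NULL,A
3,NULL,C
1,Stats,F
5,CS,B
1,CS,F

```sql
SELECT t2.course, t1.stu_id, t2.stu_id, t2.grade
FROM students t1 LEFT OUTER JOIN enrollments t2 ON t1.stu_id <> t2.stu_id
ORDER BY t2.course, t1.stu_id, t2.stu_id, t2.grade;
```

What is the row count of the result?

LEFT JOIN keeps every row from `students`; unmatched rows get NULL for `enrollments`'s columns.
Matching on t1.stu_id <> t2.stu_id.
Matched pairs: 47; unmatched t1 rows kept: 0.
Total: 47 rows.

47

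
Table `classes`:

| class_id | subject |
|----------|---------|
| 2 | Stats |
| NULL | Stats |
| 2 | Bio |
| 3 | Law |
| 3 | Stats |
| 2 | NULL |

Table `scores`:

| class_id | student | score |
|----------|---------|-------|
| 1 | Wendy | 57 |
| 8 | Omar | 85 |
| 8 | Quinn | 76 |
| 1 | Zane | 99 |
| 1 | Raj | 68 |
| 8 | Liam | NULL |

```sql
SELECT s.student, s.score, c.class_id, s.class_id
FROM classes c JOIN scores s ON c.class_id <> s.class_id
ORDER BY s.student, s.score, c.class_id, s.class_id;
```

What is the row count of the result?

30

INNER JOIN keeps only pairs where the ON condition holds.
Matching on c.class_id <> s.class_id. A NULL in a compared column never satisfies the condition.
- class_id=2: 6 matching s row(s), so 6 row(s) emitted.
- class_id=NULL: no matching s row, dropped.
- class_id=2: 6 matching s row(s), so 6 row(s) emitted.
- class_id=3: 6 matching s row(s), so 6 row(s) emitted.
- class_id=3: 6 matching s row(s), so 6 row(s) emitted.
- class_id=2: 6 matching s row(s), so 6 row(s) emitted.
Total: 30 rows.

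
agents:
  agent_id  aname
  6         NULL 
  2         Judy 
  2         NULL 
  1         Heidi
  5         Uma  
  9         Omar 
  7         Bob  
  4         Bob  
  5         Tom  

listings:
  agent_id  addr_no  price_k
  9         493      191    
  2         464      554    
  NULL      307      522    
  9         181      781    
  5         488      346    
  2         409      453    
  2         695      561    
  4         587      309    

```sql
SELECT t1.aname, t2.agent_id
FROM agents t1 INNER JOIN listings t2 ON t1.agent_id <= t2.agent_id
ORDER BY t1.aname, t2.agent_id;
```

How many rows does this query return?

INNER JOIN keeps only pairs where the ON condition holds.
Matching on t1.agent_id <= t2.agent_id. A NULL in a compared column never satisfies the condition.
- t1 (agent_id=6) pairs with 2 row(s) of t2.
- t1 (agent_id=2) pairs with 7 row(s) of t2.
- t1 (agent_id=2) pairs with 7 row(s) of t2.
- t1 (agent_id=1) pairs with 7 row(s) of t2.
- t1 (agent_id=5) pairs with 3 row(s) of t2.
- t1 (agent_id=9) pairs with 2 row(s) of t2.
- t1 (agent_id=7) pairs with 2 row(s) of t2.
- t1 (agent_id=4) pairs with 4 row(s) of t2.
- t1 (agent_id=5) pairs with 3 row(s) of t2.
Total: 37 rows.

37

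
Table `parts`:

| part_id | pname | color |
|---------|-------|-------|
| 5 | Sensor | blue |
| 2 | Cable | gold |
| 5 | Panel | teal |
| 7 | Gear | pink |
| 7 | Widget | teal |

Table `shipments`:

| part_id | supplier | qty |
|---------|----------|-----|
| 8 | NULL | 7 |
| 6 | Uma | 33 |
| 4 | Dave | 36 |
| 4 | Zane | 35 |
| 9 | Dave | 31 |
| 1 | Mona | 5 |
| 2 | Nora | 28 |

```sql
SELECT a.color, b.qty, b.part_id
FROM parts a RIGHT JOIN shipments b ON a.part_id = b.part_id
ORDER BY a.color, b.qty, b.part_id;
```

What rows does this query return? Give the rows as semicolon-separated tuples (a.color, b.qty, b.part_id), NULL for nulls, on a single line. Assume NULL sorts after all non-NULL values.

(gold, 28, 2); (NULL, 5, 1); (NULL, 7, 8); (NULL, 31, 9); (NULL, 33, 6); (NULL, 35, 4); (NULL, 36, 4)

RIGHT JOIN keeps every row from `shipments`; unmatched rows get NULL for `parts`'s columns.
Matching on a.part_id = b.part_id.
- a row (part_id=5): no match.
- a row (part_id=2): matches 1 b row(s) → 1 output row(s).
- a row (part_id=5): no match.
- a row (part_id=7): no match.
- a row (part_id=7): no match.
- 6 b row(s) had no a match → kept, a columns NULL.
After projecting and ordering:
a.color | b.qty | b.part_id
gold | 28 | 2
NULL | 5 | 1
NULL | 7 | 8
NULL | 31 | 9
NULL | 33 | 6
NULL | 35 | 4
NULL | 36 | 4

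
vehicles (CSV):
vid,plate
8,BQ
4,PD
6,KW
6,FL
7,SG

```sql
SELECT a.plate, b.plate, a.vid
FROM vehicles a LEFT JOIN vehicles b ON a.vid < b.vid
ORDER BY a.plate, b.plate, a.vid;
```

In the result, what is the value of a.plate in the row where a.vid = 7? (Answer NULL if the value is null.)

SG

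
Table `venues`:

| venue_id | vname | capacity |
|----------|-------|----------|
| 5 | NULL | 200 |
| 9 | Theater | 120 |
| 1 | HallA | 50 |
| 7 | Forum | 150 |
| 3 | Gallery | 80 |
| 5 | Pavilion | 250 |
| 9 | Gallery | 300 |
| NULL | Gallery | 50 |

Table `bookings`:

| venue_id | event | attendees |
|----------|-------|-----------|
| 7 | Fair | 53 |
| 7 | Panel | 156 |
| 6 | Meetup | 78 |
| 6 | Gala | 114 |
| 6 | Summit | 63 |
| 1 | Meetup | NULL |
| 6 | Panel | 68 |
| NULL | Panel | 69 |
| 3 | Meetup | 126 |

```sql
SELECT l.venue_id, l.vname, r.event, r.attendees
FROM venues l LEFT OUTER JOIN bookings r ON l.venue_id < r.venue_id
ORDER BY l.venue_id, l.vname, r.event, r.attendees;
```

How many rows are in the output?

29

LEFT JOIN keeps every row from `venues`; unmatched rows get NULL for `bookings`'s columns.
Matching on l.venue_id < r.venue_id. A NULL in a compared column never satisfies the condition.
- l row (venue_id=5): matches 6 r row(s) → 6 output row(s).
- l row (venue_id=9): no match → kept, r columns NULL.
- l row (venue_id=1): matches 7 r row(s) → 7 output row(s).
- l row (venue_id=7): no match → kept, r columns NULL.
- l row (venue_id=3): matches 6 r row(s) → 6 output row(s).
- l row (venue_id=5): matches 6 r row(s) → 6 output row(s).
- l row (venue_id=9): no match → kept, r columns NULL.
- l row (venue_id=NULL): no match → kept, r columns NULL.
Total: 25 matched + 4 padded = 29 rows.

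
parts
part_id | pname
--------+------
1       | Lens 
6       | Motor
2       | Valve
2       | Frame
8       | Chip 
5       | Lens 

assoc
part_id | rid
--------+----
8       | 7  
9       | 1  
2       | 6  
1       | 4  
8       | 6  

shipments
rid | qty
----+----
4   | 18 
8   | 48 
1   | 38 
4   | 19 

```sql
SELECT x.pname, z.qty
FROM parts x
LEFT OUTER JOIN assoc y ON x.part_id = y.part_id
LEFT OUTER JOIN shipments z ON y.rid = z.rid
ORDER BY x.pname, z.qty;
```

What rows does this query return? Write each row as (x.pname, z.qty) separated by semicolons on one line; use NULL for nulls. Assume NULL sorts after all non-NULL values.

(Chip, NULL); (Chip, NULL); (Frame, NULL); (Lens, 18); (Lens, 19); (Lens, NULL); (Motor, NULL); (Valve, NULL)

Step 1 — x LEFT JOIN y on part_id → 7 row(s).
Then LEFT JOIN `shipments z` on rid: each of those 7 rows is kept; rows whose y.rid has no match in z get NULL for z's columns.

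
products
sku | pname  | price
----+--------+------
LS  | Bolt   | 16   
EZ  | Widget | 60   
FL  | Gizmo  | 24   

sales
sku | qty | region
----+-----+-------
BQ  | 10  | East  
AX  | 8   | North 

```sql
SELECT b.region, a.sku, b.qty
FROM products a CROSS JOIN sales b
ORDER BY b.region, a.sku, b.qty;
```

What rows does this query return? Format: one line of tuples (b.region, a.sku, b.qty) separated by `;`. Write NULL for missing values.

(East, EZ, 10); (East, FL, 10); (East, LS, 10); (North, EZ, 8); (North, FL, 8); (North, LS, 8)

CROSS JOIN pairs every row of `products` with every row of `sales`: 3 × 2 = 6 rows.
After projecting and ordering:
b.region | a.sku | b.qty
East | EZ | 10
East | FL | 10
East | LS | 10
North | EZ | 8
North | FL | 8
North | LS | 8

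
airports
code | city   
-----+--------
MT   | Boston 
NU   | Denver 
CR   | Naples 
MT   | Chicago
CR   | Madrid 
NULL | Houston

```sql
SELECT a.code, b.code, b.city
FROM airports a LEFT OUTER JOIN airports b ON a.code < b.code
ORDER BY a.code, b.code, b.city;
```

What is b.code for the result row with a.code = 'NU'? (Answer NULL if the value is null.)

LEFT JOIN keeps every row from `airports a`; unmatched rows get NULL for `airports b`'s columns.
Matching on a.code < b.code. A NULL in a compared column never satisfies the condition.
Matched pairs: 8; unmatched a rows kept: 2.

NULL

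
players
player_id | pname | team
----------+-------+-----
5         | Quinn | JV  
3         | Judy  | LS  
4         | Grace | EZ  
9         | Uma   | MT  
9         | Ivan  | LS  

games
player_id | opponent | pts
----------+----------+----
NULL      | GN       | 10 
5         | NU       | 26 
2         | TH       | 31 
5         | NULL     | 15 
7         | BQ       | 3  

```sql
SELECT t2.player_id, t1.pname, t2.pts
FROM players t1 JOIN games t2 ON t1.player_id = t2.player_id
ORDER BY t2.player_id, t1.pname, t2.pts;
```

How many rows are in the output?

INNER JOIN keeps only pairs where the ON condition holds.
Matching on t1.player_id = t2.player_id. A NULL in a compared column never satisfies the condition.
- t1 row (player_id=5): matches 2 t2 row(s) → 2 output row(s).
- t1 row (player_id=3): no match → dropped.
- t1 row (player_id=4): no match → dropped.
- t1 row (player_id=9): no match → dropped.
- t1 row (player_id=9): no match → dropped.
Total: 2 rows.

2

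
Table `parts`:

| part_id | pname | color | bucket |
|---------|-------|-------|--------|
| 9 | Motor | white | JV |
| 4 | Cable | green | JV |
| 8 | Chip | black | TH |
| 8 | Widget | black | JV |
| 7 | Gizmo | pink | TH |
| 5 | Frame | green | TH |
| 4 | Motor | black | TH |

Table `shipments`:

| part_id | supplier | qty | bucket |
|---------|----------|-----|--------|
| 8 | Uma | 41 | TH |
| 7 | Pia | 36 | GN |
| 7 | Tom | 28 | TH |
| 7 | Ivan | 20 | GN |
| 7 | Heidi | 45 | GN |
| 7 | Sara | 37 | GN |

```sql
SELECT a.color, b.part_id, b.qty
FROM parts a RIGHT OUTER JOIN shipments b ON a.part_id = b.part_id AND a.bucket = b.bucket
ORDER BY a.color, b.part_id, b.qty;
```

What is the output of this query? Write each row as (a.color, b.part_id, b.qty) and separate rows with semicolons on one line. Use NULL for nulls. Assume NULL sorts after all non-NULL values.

(black, 8, 41); (pink, 7, 28); (NULL, 7, 20); (NULL, 7, 36); (NULL, 7, 37); (NULL, 7, 45)

RIGHT JOIN keeps every row from `shipments`; unmatched rows get NULL for `parts`'s columns.
Matching on a.part_id = b.part_id AND a.bucket = b.bucket.
Matched pairs: 2; unmatched b rows kept: 4.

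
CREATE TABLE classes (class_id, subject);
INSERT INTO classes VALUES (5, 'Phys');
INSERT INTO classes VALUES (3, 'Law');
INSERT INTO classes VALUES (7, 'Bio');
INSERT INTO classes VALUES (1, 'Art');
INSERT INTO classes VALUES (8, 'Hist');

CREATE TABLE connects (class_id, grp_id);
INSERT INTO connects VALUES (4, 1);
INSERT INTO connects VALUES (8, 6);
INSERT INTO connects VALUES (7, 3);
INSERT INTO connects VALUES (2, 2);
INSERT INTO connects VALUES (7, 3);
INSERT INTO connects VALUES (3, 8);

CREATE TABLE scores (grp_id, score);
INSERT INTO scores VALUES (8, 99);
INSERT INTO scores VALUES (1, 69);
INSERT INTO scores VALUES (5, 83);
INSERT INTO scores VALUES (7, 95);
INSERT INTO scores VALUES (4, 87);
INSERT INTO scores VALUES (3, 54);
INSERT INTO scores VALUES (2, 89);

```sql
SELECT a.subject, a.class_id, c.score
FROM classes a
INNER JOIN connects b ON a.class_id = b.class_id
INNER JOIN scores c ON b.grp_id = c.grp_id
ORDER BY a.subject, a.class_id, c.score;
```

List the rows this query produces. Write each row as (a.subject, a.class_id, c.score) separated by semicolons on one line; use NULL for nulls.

(Bio, 7, 54); (Bio, 7, 54); (Law, 3, 99)

Evaluate left to right. First `classes a INNER JOIN connects b` on class_id: 4 row(s).
Then INNER JOIN `scores c` on grp_id: keep only rows whose b.grp_id appears in c.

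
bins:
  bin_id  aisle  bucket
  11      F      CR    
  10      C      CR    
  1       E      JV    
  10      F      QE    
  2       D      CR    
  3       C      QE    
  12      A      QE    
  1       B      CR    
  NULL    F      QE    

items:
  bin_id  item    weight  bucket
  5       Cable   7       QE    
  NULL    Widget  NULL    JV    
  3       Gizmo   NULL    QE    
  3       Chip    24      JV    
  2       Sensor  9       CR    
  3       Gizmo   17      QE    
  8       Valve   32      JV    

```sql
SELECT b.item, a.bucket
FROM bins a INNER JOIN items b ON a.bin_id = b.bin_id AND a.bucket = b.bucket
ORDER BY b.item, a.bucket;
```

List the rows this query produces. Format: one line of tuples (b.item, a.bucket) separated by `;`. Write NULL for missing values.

(Gizmo, QE); (Gizmo, QE); (Sensor, CR)

INNER JOIN keeps only pairs where the ON condition holds.
Matching on a.bin_id = b.bin_id AND a.bucket = b.bucket. A NULL in a compared column never satisfies the condition.
- a (bin_id=11, bucket=CR) has no partner → excluded.
- a (bin_id=10, bucket=CR) has no partner → excluded.
- a (bin_id=1, bucket=JV) has no partner → excluded.
- a (bin_id=10, bucket=QE) has no partner → excluded.
- a (bin_id=2, bucket=CR) pairs with 1 row(s) of b.
- a (bin_id=3, bucket=QE) pairs with 2 row(s) of b.
- a (bin_id=12, bucket=QE) has no partner → excluded.
- a (bin_id=1, bucket=CR) has no partner → excluded.
- a (bin_id=NULL, bucket=QE) has no partner → excluded.
After projecting and ordering:
b.item | a.bucket
Gizmo | QE
Gizmo | QE
Sensor | CR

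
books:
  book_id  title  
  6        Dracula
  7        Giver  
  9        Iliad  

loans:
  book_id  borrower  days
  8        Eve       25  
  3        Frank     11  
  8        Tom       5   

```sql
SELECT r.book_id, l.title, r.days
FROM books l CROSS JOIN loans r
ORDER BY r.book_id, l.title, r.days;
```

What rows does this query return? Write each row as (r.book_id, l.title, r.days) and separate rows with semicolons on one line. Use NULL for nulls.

(3, Dracula, 11); (3, Giver, 11); (3, Iliad, 11); (8, Dracula, 5); (8, Dracula, 25); (8, Giver, 5); (8, Giver, 25); (8, Iliad, 5); (8, Iliad, 25)

CROSS JOIN pairs every row of `books` with every row of `loans`: 3 × 3 = 9 rows.
After projecting and ordering:
r.book_id | l.title | r.days
3 | Dracula | 11
3 | Giver | 11
3 | Iliad | 11
8 | Dracula | 5
8 | Dracula | 25
8 | Giver | 5
8 | Giver | 25
8 | Iliad | 5
8 | Iliad | 25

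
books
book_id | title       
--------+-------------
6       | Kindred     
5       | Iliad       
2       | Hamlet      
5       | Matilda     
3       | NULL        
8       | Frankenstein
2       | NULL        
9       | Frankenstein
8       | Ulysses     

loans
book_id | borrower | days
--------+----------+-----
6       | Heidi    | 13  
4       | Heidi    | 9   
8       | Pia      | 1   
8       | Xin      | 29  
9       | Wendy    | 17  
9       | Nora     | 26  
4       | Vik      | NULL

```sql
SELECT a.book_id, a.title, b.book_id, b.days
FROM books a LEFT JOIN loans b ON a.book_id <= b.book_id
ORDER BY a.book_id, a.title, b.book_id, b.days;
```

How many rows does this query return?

LEFT JOIN keeps every row from `books`; unmatched rows get NULL for `loans`'s columns.
Matching on a.book_id <= b.book_id.
Matched pairs: 46; unmatched a rows kept: 0.
Total: 46 rows.

46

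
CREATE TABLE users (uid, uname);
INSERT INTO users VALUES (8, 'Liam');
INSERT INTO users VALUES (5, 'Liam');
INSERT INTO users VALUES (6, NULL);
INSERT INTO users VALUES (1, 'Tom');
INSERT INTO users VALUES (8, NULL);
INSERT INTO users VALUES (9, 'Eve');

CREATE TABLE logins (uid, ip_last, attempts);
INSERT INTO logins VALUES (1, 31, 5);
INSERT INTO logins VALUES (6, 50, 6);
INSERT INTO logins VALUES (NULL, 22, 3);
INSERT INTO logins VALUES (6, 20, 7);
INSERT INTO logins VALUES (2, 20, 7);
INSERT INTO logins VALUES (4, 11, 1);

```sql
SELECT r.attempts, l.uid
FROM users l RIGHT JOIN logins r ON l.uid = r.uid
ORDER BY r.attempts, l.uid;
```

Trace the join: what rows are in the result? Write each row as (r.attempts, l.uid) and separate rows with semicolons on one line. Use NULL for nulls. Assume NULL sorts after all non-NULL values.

RIGHT JOIN keeps every row from `logins`; unmatched rows get NULL for `users`'s columns.
Matching on l.uid = r.uid. A NULL in a compared column never satisfies the condition.
- l row (uid=8): no match.
- l row (uid=5): no match.
- l row (uid=6): matches 2 r row(s) → 2 output row(s).
- l row (uid=1): matches 1 r row(s) → 1 output row(s).
- l row (uid=8): no match.
- l row (uid=9): no match.
- 3 row(s) from r found no l partner → padded with NULL.
After projecting and ordering:
r.attempts | l.uid
1 | NULL
3 | NULL
5 | 1
6 | 6
7 | 6
7 | NULL

(1, NULL); (3, NULL); (5, 1); (6, 6); (7, 6); (7, NULL)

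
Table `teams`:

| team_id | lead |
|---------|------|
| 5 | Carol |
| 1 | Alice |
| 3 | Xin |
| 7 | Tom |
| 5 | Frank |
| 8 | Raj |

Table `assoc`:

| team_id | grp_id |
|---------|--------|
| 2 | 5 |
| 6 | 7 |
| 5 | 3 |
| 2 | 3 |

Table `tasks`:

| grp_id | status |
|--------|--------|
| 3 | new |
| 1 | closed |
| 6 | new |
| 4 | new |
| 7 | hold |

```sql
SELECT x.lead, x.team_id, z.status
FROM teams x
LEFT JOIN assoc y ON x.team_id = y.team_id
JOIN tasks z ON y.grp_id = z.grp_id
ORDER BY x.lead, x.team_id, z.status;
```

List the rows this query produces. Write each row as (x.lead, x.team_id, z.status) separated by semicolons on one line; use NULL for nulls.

Joins associate left-to-right: teams LEFT JOIN assoc on team_id gives 6 intermediate row(s).
Then INNER JOIN `tasks z` on grp_id: keep only rows whose y.grp_id appears in z.

(Carol, 5, new); (Frank, 5, new)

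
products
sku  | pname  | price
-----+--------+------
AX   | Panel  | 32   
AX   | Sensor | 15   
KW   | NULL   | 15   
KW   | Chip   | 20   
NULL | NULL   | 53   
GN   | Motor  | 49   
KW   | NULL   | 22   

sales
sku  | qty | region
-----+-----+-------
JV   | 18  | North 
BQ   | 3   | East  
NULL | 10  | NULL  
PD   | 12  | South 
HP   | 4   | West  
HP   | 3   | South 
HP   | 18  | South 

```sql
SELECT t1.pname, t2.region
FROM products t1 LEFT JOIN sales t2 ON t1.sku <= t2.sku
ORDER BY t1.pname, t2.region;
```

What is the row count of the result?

LEFT JOIN keeps every row from `products`; unmatched rows get NULL for `sales`'s columns.
Matching on t1.sku <= t2.sku. A NULL in a compared column never satisfies the condition.
- sku=AX: 6 matching t2 row(s), so 6 row(s) emitted.
- sku=AX: 6 matching t2 row(s), so 6 row(s) emitted.
- sku=KW: 1 matching t2 row(s), so 1 row(s) emitted.
- sku=KW: 1 matching t2 row(s), so 1 row(s) emitted.
- sku=NULL: no t2 row matches, row kept with t2 columns NULL.
- sku=GN: 5 matching t2 row(s), so 5 row(s) emitted.
- sku=KW: 1 matching t2 row(s), so 1 row(s) emitted.
Total: 20 matched + 1 padded = 21 rows.

21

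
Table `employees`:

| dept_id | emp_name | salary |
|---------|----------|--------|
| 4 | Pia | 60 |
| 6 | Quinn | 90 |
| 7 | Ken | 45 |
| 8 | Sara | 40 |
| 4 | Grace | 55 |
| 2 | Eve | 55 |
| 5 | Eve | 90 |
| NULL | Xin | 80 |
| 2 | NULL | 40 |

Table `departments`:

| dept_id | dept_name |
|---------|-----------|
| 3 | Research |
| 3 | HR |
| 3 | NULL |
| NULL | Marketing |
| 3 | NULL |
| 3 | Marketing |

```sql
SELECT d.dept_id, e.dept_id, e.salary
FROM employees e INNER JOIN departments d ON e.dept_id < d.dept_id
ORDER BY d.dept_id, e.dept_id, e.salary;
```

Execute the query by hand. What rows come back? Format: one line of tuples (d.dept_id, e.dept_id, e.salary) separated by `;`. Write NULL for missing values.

INNER JOIN keeps only pairs where the ON condition holds.
Matching on e.dept_id < d.dept_id. A NULL in a compared column never satisfies the condition.
Matched pairs: 10.

(3, 2, 40); (3, 2, 40); (3, 2, 40); (3, 2, 40); (3, 2, 40); (3, 2, 55); (3, 2, 55); (3, 2, 55); (3, 2, 55); (3, 2, 55)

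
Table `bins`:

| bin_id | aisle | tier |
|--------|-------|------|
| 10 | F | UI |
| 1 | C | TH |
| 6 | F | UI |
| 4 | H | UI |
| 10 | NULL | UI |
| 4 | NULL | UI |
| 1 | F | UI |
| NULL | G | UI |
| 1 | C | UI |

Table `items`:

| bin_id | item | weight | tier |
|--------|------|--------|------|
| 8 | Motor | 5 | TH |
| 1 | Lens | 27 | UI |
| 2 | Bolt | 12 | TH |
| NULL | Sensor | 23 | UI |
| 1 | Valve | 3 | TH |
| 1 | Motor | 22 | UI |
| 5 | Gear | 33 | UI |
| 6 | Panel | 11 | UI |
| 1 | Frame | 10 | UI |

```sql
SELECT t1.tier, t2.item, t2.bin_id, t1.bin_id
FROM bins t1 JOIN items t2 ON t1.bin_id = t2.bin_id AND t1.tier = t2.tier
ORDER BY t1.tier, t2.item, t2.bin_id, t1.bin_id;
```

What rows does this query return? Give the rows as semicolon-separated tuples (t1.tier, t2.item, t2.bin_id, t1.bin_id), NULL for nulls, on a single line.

(TH, Valve, 1, 1); (UI, Frame, 1, 1); (UI, Frame, 1, 1); (UI, Lens, 1, 1); (UI, Lens, 1, 1); (UI, Motor, 1, 1); (UI, Motor, 1, 1); (UI, Panel, 6, 6)

INNER JOIN keeps only pairs where the ON condition holds.
Matching on t1.bin_id = t2.bin_id AND t1.tier = t2.tier. A NULL in a compared column never satisfies the condition.
- t1[0] bin_id=10, tier=UI → no match; dropped.
- t1[1] bin_id=1, tier=TH → 1 match(es) in t2 → 1 row(s).
- t1[2] bin_id=6, tier=UI → 1 match(es) in t2 → 1 row(s).
- t1[3] bin_id=4, tier=UI → no match; dropped.
- t1[4] bin_id=10, tier=UI → no match; dropped.
- t1[5] bin_id=4, tier=UI → no match; dropped.
- t1[6] bin_id=1, tier=UI → 3 match(es) in t2 → 3 row(s).
- t1[7] bin_id=NULL, tier=UI → no match; dropped.
- t1[8] bin_id=1, tier=UI → 3 match(es) in t2 → 3 row(s).
After projecting and ordering:
t1.tier | t2.item | t2.bin_id | t1.bin_id
TH | Valve | 1 | 1
UI | Frame | 1 | 1
UI | Frame | 1 | 1
UI | Lens | 1 | 1
UI | Lens | 1 | 1
UI | Motor | 1 | 1
UI | Motor | 1 | 1
UI | Panel | 6 | 6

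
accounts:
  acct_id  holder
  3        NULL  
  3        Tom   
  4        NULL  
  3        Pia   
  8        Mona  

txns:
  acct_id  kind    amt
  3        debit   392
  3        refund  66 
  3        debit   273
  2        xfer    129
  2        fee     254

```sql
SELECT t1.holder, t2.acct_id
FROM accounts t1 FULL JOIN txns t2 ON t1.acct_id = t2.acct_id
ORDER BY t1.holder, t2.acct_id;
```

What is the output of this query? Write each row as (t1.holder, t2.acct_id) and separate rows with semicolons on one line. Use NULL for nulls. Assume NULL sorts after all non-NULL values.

(Mona, NULL); (Pia, 3); (Pia, 3); (Pia, 3); (Tom, 3); (Tom, 3); (Tom, 3); (NULL, 2); (NULL, 2); (NULL, 3); (NULL, 3); (NULL, 3); (NULL, NULL)

FULL OUTER JOIN keeps every row from both sides; unmatched rows get NULL for the other side's columns.
Matching on t1.acct_id = t2.acct_id.
- t1 (acct_id=3) pairs with 3 row(s) of t2.
- t1 (acct_id=3) pairs with 3 row(s) of t2.
- t1 (acct_id=4) has no partner → padded with NULL.
- t1 (acct_id=3) pairs with 3 row(s) of t2.
- t1 (acct_id=8) has no partner → padded with NULL.
- plus 2 unmatched t2 row(s), each kept with NULL t1 columns.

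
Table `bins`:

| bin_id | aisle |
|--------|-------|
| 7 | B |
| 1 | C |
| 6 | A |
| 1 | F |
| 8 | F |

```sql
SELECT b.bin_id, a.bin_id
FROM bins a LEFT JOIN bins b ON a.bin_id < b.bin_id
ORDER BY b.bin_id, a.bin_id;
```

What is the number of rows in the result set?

10

LEFT JOIN keeps every row from `bins a`; unmatched rows get NULL for `bins b`'s columns.
Matching on a.bin_id < b.bin_id.
- bin_id=7: 1 matching b row(s), so 1 row(s) emitted.
- bin_id=1: 3 matching b row(s), so 3 row(s) emitted.
- bin_id=6: 2 matching b row(s), so 2 row(s) emitted.
- bin_id=1: 3 matching b row(s), so 3 row(s) emitted.
- bin_id=8: no b row matches, row kept with b columns NULL.
Total: 9 matched + 1 padded = 10 rows.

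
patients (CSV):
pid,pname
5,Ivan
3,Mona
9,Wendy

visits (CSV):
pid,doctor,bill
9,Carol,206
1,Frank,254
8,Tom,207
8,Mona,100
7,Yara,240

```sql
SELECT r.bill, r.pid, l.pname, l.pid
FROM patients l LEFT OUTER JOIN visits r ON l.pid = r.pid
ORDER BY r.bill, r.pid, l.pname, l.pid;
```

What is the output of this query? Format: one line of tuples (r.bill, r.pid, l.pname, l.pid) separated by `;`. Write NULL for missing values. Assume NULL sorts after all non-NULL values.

LEFT JOIN keeps every row from `patients`; unmatched rows get NULL for `visits`'s columns.
Matching on l.pid = r.pid.
- pid=5: no r row matches, row kept with r columns NULL.
- pid=3: no r row matches, row kept with r columns NULL.
- pid=9: 1 matching r row(s), so 1 row(s) emitted.
After projecting and ordering:
r.bill | r.pid | l.pname | l.pid
206 | 9 | Wendy | 9
NULL | NULL | Ivan | 5
NULL | NULL | Mona | 3

(206, 9, Wendy, 9); (NULL, NULL, Ivan, 5); (NULL, NULL, Mona, 3)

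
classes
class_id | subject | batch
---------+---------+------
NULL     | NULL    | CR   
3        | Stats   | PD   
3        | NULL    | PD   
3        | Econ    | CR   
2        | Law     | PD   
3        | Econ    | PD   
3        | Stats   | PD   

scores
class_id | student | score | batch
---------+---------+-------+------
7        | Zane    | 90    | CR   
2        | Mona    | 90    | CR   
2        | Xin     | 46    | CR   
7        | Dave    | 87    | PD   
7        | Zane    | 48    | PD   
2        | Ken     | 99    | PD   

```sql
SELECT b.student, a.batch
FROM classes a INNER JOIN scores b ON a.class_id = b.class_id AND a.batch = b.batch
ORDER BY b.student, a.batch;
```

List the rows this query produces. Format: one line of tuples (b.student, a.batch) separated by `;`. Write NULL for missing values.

INNER JOIN keeps only pairs where the ON condition holds.
Matching on a.class_id = b.class_id AND a.batch = b.batch. A NULL in a compared column never satisfies the condition.
- a[0] class_id=NULL, batch=CR → no match; dropped.
- a[1] class_id=3, batch=PD → no match; dropped.
- a[2] class_id=3, batch=PD → no match; dropped.
- a[3] class_id=3, batch=CR → no match; dropped.
- a[4] class_id=2, batch=PD → 1 match(es) in b → 1 row(s).
- a[5] class_id=3, batch=PD → no match; dropped.
- a[6] class_id=3, batch=PD → no match; dropped.
After projecting and ordering:
b.student | a.batch
Ken | PD

(Ken, PD)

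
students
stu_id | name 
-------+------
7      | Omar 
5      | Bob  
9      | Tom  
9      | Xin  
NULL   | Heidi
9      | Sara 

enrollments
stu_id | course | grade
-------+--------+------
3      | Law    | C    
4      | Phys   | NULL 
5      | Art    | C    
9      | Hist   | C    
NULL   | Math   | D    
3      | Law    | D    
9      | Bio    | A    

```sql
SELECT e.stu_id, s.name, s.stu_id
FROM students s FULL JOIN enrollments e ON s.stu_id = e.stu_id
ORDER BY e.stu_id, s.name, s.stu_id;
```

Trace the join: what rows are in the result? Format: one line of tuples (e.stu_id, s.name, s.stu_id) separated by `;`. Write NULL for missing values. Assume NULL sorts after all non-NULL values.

FULL OUTER JOIN keeps every row from both sides; unmatched rows get NULL for the other side's columns.
Matching on s.stu_id = e.stu_id. A NULL in a compared column never satisfies the condition.
Matched pairs: 7; unmatched s rows kept: 2; unmatched e rows kept: 4.

(3, NULL, NULL); (3, NULL, NULL); (4, NULL, NULL); (5, Bob, 5); (9, Sara, 9); (9, Sara, 9); (9, Tom, 9); (9, Tom, 9); (9, Xin, 9); (9, Xin, 9); (NULL, Heidi, NULL); (NULL, Omar, 7); (NULL, NULL, NULL)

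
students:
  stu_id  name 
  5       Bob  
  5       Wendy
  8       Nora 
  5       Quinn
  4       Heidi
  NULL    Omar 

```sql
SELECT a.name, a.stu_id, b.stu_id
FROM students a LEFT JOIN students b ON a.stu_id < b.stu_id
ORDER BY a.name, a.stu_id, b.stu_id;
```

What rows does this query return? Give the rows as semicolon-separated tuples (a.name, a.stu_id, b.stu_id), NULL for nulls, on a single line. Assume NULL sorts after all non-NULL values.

(Bob, 5, 8); (Heidi, 4, 5); (Heidi, 4, 5); (Heidi, 4, 5); (Heidi, 4, 8); (Nora, 8, NULL); (Omar, NULL, NULL); (Quinn, 5, 8); (Wendy, 5, 8)

LEFT JOIN keeps every row from `students a`; unmatched rows get NULL for `students b`'s columns.
Matching on a.stu_id < b.stu_id. A NULL in a compared column never satisfies the condition.
- a (stu_id=5) pairs with 1 row(s) of b.
- a (stu_id=5) pairs with 1 row(s) of b.
- a (stu_id=8) has no partner → padded with NULL.
- a (stu_id=5) pairs with 1 row(s) of b.
- a (stu_id=4) pairs with 4 row(s) of b.
- a (stu_id=NULL) has no partner → padded with NULL.
After projecting and ordering:
a.name | a.stu_id | b.stu_id
Bob | 5 | 8
Heidi | 4 | 5
Heidi | 4 | 5
Heidi | 4 | 5
Heidi | 4 | 8
Nora | 8 | NULL
Omar | NULL | NULL
Quinn | 5 | 8
Wendy | 5 | 8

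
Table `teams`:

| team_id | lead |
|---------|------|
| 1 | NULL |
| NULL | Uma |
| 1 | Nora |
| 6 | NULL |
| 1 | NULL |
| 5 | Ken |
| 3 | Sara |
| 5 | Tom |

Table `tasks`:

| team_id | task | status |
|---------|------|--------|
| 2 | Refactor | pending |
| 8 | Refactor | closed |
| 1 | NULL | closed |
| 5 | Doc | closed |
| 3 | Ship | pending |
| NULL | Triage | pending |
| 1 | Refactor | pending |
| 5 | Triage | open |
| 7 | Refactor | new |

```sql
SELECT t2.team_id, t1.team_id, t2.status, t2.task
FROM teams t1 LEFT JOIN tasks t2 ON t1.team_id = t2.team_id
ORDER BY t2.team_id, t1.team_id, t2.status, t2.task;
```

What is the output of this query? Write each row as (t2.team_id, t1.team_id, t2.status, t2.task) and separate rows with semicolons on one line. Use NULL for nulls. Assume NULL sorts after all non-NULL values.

(1, 1, closed, NULL); (1, 1, closed, NULL); (1, 1, closed, NULL); (1, 1, pending, Refactor); (1, 1, pending, Refactor); (1, 1, pending, Refactor); (3, 3, pending, Ship); (5, 5, closed, Doc); (5, 5, closed, Doc); (5, 5, open, Triage); (5, 5, open, Triage); (NULL, 6, NULL, NULL); (NULL, NULL, NULL, NULL)

LEFT JOIN keeps every row from `teams`; unmatched rows get NULL for `tasks`'s columns.
Matching on t1.team_id = t2.team_id. A NULL in a compared column never satisfies the condition.
- team_id=1: 2 matching t2 row(s), so 2 row(s) emitted.
- team_id=NULL: no t2 row matches, row kept with t2 columns NULL.
- team_id=1: 2 matching t2 row(s), so 2 row(s) emitted.
- team_id=6: no t2 row matches, row kept with t2 columns NULL.
- team_id=1: 2 matching t2 row(s), so 2 row(s) emitted.
- team_id=5: 2 matching t2 row(s), so 2 row(s) emitted.
- team_id=3: 1 matching t2 row(s), so 1 row(s) emitted.
- team_id=5: 2 matching t2 row(s), so 2 row(s) emitted.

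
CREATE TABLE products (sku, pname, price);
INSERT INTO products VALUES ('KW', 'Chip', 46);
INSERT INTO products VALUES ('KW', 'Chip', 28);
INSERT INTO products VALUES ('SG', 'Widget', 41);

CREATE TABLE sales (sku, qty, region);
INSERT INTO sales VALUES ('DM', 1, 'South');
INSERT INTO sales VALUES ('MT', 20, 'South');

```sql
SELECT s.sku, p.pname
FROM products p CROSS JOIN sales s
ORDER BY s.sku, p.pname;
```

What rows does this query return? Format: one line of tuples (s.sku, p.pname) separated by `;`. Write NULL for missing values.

CROSS JOIN pairs every row of `products` with every row of `sales`: 3 × 2 = 6 rows.
After projecting and ordering:
s.sku | p.pname
DM | Chip
DM | Chip
DM | Widget
MT | Chip
MT | Chip
MT | Widget

(DM, Chip); (DM, Chip); (DM, Widget); (MT, Chip); (MT, Chip); (MT, Widget)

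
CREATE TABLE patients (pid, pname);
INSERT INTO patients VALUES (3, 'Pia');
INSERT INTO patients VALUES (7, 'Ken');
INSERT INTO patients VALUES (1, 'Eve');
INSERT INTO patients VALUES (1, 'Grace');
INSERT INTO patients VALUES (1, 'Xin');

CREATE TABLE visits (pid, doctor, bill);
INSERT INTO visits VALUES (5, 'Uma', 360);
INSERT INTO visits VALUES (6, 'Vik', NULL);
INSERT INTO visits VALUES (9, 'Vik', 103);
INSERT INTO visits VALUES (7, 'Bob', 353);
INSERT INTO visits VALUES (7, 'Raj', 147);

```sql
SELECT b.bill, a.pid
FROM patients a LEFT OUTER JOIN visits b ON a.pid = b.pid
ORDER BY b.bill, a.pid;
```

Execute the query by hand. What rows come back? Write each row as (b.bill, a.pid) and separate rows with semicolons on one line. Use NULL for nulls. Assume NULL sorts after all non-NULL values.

LEFT JOIN keeps every row from `patients`; unmatched rows get NULL for `visits`'s columns.
Matching on a.pid = b.pid.
Matched pairs: 2; unmatched a rows kept: 4.

(147, 7); (353, 7); (NULL, 1); (NULL, 1); (NULL, 1); (NULL, 3)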